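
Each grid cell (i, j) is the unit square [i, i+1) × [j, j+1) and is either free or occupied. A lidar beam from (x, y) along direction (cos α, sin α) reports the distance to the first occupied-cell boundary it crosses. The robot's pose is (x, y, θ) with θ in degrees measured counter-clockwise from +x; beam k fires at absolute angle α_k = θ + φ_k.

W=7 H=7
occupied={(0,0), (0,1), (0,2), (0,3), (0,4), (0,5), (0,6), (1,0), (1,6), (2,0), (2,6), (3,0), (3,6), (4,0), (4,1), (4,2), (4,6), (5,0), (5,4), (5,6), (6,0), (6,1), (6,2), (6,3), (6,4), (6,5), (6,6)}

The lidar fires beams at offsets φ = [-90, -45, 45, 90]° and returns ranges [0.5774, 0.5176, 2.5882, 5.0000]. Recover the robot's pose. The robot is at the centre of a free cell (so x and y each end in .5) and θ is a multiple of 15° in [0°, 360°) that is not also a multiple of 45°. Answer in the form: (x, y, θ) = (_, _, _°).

Candidates: 22 free-cell centres × 16 headings = 352 poses. Raycast each; keep the one whose scan matches to 4 dp.
  (3.5, 2.5, 240°): beam 1 = 2.8868 ≠ 0.5774 ✗
  (4.5, 4.5, 75°): beam 1 = 0.5176 ≠ 0.5774 ✗
  (5.5, 5.5, 210°): beam 2 = 1.9319 ≠ 0.5176 ✗
  (2.5, 1.5, 240°): beam 1 = 1.7321 ≠ 0.5774 ✗
  …
  (3.5, 5.5, 150°): r_1=0.5774, r_2=0.5176, r_3=2.5882, r_4=5.0000 — all match ✓
No second candidate reproduces the full scan.

(x, y, θ) = (3.5, 5.5, 150°)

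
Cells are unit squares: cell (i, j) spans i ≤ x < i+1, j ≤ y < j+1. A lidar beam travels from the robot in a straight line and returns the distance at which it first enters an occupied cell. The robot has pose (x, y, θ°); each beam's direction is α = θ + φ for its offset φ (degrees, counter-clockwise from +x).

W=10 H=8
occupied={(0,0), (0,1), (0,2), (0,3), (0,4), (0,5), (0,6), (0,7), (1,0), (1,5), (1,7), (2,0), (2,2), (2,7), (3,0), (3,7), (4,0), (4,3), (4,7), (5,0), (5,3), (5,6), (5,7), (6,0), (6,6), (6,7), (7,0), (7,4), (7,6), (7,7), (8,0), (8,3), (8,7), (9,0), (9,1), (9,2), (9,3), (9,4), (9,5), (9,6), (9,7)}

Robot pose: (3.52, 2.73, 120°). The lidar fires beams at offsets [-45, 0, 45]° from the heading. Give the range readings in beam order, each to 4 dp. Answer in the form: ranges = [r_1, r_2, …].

beam 1: φ=-45°, α=75°
  cosα=0.2588 sinα=0.9659 | (3,2) | tMaxX 1.8546 tMaxY 0.2795 | tΔX 3.8637 tΔY 1.0353
    t=0.2795 [y] (3,3)
    t=1.3148 [y] (3,4)
    t=1.8546 [x] (4,4)
    t=2.3501 [y] (4,5)
    t=3.3854 [y] (4,6)
    t=4.4206 [y] (4,7) — stop
  → r_1 = 4.4206
beam 2: φ=0°, α=120°
  cosα=-0.5000 sinα=0.8660 | (3,2) | tMaxX 1.0400 tMaxY 0.3118 | tΔX 2.0000 tΔY 1.1547
    t=0.3118 [y] (3,3)
    t=1.0400 [x] (2,3)
    t=1.4665 [y] (2,4)
    t=2.6212 [y] (2,5)
    t=3.0400 [x] (1,5) — stop
  → r_2 = 3.0400
beam 3: φ=45°, α=165°
  cosα=-0.9659 sinα=0.2588 | (3,2) | tMaxX 0.5383 tMaxY 1.0432 | tΔX 1.0353 tΔY 3.8637
    t=0.5383 [x] (2,2) — stop
  → r_3 = 0.5383

ranges = [4.4206, 3.0400, 0.5383]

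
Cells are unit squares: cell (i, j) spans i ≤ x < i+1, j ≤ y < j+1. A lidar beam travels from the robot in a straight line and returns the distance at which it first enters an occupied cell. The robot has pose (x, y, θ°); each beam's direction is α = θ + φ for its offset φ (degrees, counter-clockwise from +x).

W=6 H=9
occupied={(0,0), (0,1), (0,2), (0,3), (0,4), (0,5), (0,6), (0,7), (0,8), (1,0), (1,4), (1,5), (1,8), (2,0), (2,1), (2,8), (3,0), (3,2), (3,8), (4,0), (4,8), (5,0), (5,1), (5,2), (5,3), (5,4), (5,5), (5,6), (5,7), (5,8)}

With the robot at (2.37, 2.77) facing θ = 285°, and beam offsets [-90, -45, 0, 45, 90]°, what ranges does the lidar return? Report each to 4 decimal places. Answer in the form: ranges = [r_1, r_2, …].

beam 1: φ=-90°, α=195°
  dir = (cos 195°, sin 195°) = (-0.9659, -0.2588); from cell (2,2)
  next x-line at t=0.3831, next y-line at t=2.9751; Δt_x=1.0353, Δt_y=3.8637
    x: enter (1,2) at t=0.3831
    x: enter (0,2) at t=1.4183 ← occupied
  → r_1 = 1.4183
beam 2: φ=-45°, α=240°
  dir = (cos 240°, sin 240°) = (-0.5000, -0.8660); from cell (2,2)
  next x-line at t=0.7400, next y-line at t=0.8891; Δt_x=2.0000, Δt_y=1.1547
    x: enter (1,2) at t=0.7400
    y: enter (1,1) at t=0.8891
    y: enter (1,0) at t=2.0438 ← occupied
  → r_2 = 2.0438
beam 3: φ=0°, α=285°
  dir = (cos 285°, sin 285°) = (0.2588, -0.9659); from cell (2,2)
  next x-line at t=2.4341, next y-line at t=0.7972; Δt_x=3.8637, Δt_y=1.0353
    y: enter (2,1) at t=0.7972 ← occupied
  → r_3 = 0.7972
beam 4: φ=45°, α=330°
  dir = (cos 330°, sin 330°) = (0.8660, -0.5000); from cell (2,2)
  next x-line at t=0.7275, next y-line at t=1.5400; Δt_x=1.1547, Δt_y=2.0000
    x: enter (3,2) at t=0.7275 ← occupied
  → r_4 = 0.7275
beam 5: φ=90°, α=15°
  dir = (cos 15°, sin 15°) = (0.9659, 0.2588); from cell (2,2)
  next x-line at t=0.6522, next y-line at t=0.8887; Δt_x=1.0353, Δt_y=3.8637
    x: enter (3,2) at t=0.6522 ← occupied
  → r_5 = 0.6522

ranges = [1.4183, 2.0438, 0.7972, 0.7275, 0.6522]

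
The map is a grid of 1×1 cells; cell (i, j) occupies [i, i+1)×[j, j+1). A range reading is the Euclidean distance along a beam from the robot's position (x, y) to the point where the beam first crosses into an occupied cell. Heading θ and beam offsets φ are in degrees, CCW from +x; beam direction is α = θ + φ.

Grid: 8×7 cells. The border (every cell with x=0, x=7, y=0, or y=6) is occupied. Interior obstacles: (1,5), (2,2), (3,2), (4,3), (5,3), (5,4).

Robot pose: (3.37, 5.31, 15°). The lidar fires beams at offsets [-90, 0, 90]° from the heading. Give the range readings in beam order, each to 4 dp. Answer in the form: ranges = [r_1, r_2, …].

beam 1: φ=-90°, α=285°
  cosα=0.2588 sinα=-0.9659 | (3,5) | tMaxX 2.4341 tMaxY 0.3209 | tΔX 3.8637 tΔY 1.0353
    t=0.3209 [y] (3,4)
    t=1.3562 [y] (3,3)
    t=2.3915 [y] (3,2) — stop
  → r_1 = 2.3915
beam 2: φ=0°, α=15°
  cosα=0.9659 sinα=0.2588 | (3,5) | tMaxX 0.6522 tMaxY 2.6660 | tΔX 1.0353 tΔY 3.8637
    t=0.6522 [x] (4,5)
    t=1.6875 [x] (5,5)
    t=2.6660 [y] (5,6) — stop
  → r_2 = 2.6660
beam 3: φ=90°, α=105°
  cosα=-0.2588 sinα=0.9659 | (3,5) | tMaxX 1.4296 tMaxY 0.7143 | tΔX 3.8637 tΔY 1.0353
    t=0.7143 [y] (3,6) — stop
  → r_3 = 0.7143

ranges = [2.3915, 2.6660, 0.7143]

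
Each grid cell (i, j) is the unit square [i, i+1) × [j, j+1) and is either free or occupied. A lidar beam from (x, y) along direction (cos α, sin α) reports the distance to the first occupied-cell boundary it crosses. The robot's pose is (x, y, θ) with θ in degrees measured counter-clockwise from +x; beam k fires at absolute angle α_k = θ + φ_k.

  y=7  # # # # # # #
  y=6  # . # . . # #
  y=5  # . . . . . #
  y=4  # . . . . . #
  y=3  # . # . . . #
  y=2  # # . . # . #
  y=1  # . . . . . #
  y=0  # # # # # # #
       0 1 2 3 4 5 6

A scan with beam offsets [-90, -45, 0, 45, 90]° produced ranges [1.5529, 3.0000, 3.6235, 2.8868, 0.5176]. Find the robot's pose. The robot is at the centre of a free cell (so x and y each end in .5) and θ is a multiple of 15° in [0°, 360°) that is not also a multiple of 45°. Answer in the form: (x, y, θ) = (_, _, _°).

(x, y, θ) = (2.5, 5.5, 345°)

Candidates: 25 free-cell centres × 16 headings = 400 poses. Raycast each; keep the one whose scan matches to 4 dp.
  (1.5, 4.5, 285°): beam 1 = 0.5176 ≠ 1.5529 ✗
  (3.5, 5.5, 240°): beam 1 = 1.0000 ≠ 1.5529 ✗
  (3.5, 5.5, 60°): beam 1 = 2.8868 ≠ 1.5529 ✗
  (1.5, 6.5, 60°): beam 1 = 0.5774 ≠ 1.5529 ✗
  …
  (2.5, 5.5, 345°): r_1=1.5529, r_2=3.0000, r_3=3.6235, r_4=2.8868, r_5=0.5176 — all match ✓
Unique over the lattice → pose = (2.5, 5.5, 345°).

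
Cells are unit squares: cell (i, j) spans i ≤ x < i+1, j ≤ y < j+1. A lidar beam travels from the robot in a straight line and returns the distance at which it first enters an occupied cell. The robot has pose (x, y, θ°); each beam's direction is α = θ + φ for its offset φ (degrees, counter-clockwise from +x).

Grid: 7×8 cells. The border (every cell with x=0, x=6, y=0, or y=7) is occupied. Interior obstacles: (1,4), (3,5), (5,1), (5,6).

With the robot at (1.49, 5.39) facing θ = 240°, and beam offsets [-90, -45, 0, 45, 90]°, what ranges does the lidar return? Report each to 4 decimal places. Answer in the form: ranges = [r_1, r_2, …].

beam 1: φ=-90°, α=150°
  cosα=-0.8660 sinα=0.5000 | (1,5) | tMaxX 0.5658 tMaxY 1.2200 | tΔX 1.1547 tΔY 2.0000
    t=0.5658 [x] (0,5) — stop
  → r_1 = 0.5658
beam 2: φ=-45°, α=195°
  cosα=-0.9659 sinα=-0.2588 | (1,5) | tMaxX 0.5073 tMaxY 1.5068 | tΔX 1.0353 tΔY 3.8637
    t=0.5073 [x] (0,5) — stop
  → r_2 = 0.5073
beam 3: φ=0°, α=240°
  cosα=-0.5000 sinα=-0.8660 | (1,5) | tMaxX 0.9800 tMaxY 0.4503 | tΔX 2.0000 tΔY 1.1547
    t=0.4503 [y] (1,4) — stop
  → r_3 = 0.4503
beam 4: φ=45°, α=285°
  cosα=0.2588 sinα=-0.9659 | (1,5) | tMaxX 1.9705 tMaxY 0.4038 | tΔX 3.8637 tΔY 1.0353
    t=0.4038 [y] (1,4) — stop
  → r_4 = 0.4038
beam 5: φ=90°, α=330°
  cosα=0.8660 sinα=-0.5000 | (1,5) | tMaxX 0.5889 tMaxY 0.7800 | tΔX 1.1547 tΔY 2.0000
    t=0.5889 [x] (2,5)
    t=0.7800 [y] (2,4)
    t=1.7436 [x] (3,4)
    t=2.7800 [y] (3,3)
    t=2.8983 [x] (4,3)
    t=4.0530 [x] (5,3)
    t=4.7800 [y] (5,2)
    t=5.2077 [x] (6,2) — stop
  → r_5 = 5.2077

ranges = [0.5658, 0.5073, 0.4503, 0.4038, 5.2077]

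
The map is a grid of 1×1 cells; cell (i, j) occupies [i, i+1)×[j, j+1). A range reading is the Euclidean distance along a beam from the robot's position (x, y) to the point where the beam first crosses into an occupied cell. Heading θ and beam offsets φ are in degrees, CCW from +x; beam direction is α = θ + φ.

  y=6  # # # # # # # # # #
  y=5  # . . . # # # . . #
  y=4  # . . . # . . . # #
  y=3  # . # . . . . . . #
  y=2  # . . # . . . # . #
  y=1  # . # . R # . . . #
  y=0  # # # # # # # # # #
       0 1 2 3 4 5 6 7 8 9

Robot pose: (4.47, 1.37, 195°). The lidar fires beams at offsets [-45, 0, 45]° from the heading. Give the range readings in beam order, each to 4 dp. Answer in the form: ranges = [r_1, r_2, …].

beam 1: φ=-45°, α=150°
  d=(-0.8660,0.5000)  start (4,1)  tX=0.5427 tY=1.2600  stride 1/|dx|=1.1547 1/|dy|=2.0000
    cross x-line → (3,1), t=0.5427
    cross y-line → (3,2), t=1.2600 (wall)
  → r_1 = 1.2600
beam 2: φ=0°, α=195°
  d=(-0.9659,-0.2588)  start (4,1)  tX=0.4866 tY=1.4296  stride 1/|dx|=1.0353 1/|dy|=3.8637
    cross x-line → (3,1), t=0.4866
    cross y-line → (3,0), t=1.4296 (wall)
  → r_2 = 1.4296
beam 3: φ=45°, α=240°
  d=(-0.5000,-0.8660)  start (4,1)  tX=0.9400 tY=0.4272  stride 1/|dx|=2.0000 1/|dy|=1.1547
    cross y-line → (4,0), t=0.4272 (wall)
  → r_3 = 0.4272

ranges = [1.2600, 1.4296, 0.4272]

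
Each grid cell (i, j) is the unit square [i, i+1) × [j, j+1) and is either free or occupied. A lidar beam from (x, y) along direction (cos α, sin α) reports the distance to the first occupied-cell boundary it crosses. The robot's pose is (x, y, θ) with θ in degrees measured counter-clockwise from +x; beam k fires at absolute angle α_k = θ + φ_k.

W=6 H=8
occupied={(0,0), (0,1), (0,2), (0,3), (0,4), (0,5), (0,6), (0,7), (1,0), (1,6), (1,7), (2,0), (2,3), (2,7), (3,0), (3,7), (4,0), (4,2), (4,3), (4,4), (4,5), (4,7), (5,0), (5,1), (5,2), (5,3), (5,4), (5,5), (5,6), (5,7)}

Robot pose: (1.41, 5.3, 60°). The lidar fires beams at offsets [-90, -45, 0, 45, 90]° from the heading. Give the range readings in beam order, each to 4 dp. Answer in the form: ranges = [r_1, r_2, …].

ranges = [2.9907, 2.6814, 0.8083, 0.7247, 0.4734]

beam 1: φ=-90°, α=330°
  d=(0.8660,-0.5000)  start (1,5)  tX=0.6813 tY=0.6000  stride 1/|dx|=1.1547 1/|dy|=2.0000
    cross y-line → (1,4), t=0.6000
    cross x-line → (2,4), t=0.6813
    cross x-line → (3,4), t=1.8360
    cross y-line → (3,3), t=2.6000
    cross x-line → (4,3), t=2.9907 (wall)
  → r_1 = 2.9907
beam 2: φ=-45°, α=15°
  d=(0.9659,0.2588)  start (1,5)  tX=0.6108 tY=2.7046  stride 1/|dx|=1.0353 1/|dy|=3.8637
    cross x-line → (2,5), t=0.6108
    cross x-line → (3,5), t=1.6461
    cross x-line → (4,5), t=2.6814 (wall)
  → r_2 = 2.6814
beam 3: φ=0°, α=60°
  d=(0.5000,0.8660)  start (1,5)  tX=1.1800 tY=0.8083  stride 1/|dx|=2.0000 1/|dy|=1.1547
    cross y-line → (1,6), t=0.8083 (wall)
  → r_3 = 0.8083
beam 4: φ=45°, α=105°
  d=(-0.2588,0.9659)  start (1,5)  tX=1.5841 tY=0.7247  stride 1/|dx|=3.8637 1/|dy|=1.0353
    cross y-line → (1,6), t=0.7247 (wall)
  → r_4 = 0.7247
beam 5: φ=90°, α=150°
  d=(-0.8660,0.5000)  start (1,5)  tX=0.4734 tY=1.4000  stride 1/|dx|=1.1547 1/|dy|=2.0000
    cross x-line → (0,5), t=0.4734 (wall)
  → r_5 = 0.4734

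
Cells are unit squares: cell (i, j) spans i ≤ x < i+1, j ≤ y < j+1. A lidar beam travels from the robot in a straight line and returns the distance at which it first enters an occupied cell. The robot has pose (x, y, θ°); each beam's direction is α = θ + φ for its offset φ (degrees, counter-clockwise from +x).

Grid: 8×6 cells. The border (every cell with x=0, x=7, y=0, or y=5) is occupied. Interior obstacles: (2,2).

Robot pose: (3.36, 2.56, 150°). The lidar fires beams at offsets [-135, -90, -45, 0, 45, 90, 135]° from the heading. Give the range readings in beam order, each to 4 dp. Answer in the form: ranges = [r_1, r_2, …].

beam 1: φ=-135°, α=15°
  d=(0.9659,0.2588)  start (3,2)  tX=0.6626 tY=1.7000  stride 1/|dx|=1.0353 1/|dy|=3.8637
    cross x-line → (4,2), t=0.6626
    cross x-line → (5,2), t=1.6979
    cross y-line → (5,3), t=1.7000
    cross x-line → (6,3), t=2.7331
    cross x-line → (7,3), t=3.7684 (wall)
  → r_1 = 3.7684
beam 2: φ=-90°, α=60°
  d=(0.5000,0.8660)  start (3,2)  tX=1.2800 tY=0.5081  stride 1/|dx|=2.0000 1/|dy|=1.1547
    cross y-line → (3,3), t=0.5081
    cross x-line → (4,3), t=1.2800
    cross y-line → (4,4), t=1.6628
    cross y-line → (4,5), t=2.8175 (wall)
  → r_2 = 2.8175
beam 3: φ=-45°, α=105°
  d=(-0.2588,0.9659)  start (3,2)  tX=1.3909 tY=0.4555  stride 1/|dx|=3.8637 1/|dy|=1.0353
    cross y-line → (3,3), t=0.4555
    cross x-line → (2,3), t=1.3909
    cross y-line → (2,4), t=1.4908
    cross y-line → (2,5), t=2.5261 (wall)
  → r_3 = 2.5261
beam 4: φ=0°, α=150°
  d=(-0.8660,0.5000)  start (3,2)  tX=0.4157 tY=0.8800  stride 1/|dx|=1.1547 1/|dy|=2.0000
    cross x-line → (2,2), t=0.4157 (wall)
  → r_4 = 0.4157
beam 5: φ=45°, α=195°
  d=(-0.9659,-0.2588)  start (3,2)  tX=0.3727 tY=2.1637  stride 1/|dx|=1.0353 1/|dy|=3.8637
    cross x-line → (2,2), t=0.3727 (wall)
  → r_5 = 0.3727
beam 6: φ=90°, α=240°
  d=(-0.5000,-0.8660)  start (3,2)  tX=0.7200 tY=0.6466  stride 1/|dx|=2.0000 1/|dy|=1.1547
    cross y-line → (3,1), t=0.6466
    cross x-line → (2,1), t=0.7200
    cross y-line → (2,0), t=1.8013 (wall)
  → r_6 = 1.8013
beam 7: φ=135°, α=285°
  d=(0.2588,-0.9659)  start (3,2)  tX=2.4728 tY=0.5798  stride 1/|dx|=3.8637 1/|dy|=1.0353
    cross y-line → (3,1), t=0.5798
    cross y-line → (3,0), t=1.6150 (wall)
  → r_7 = 1.6150

ranges = [3.7684, 2.8175, 2.5261, 0.4157, 0.3727, 1.8013, 1.6150]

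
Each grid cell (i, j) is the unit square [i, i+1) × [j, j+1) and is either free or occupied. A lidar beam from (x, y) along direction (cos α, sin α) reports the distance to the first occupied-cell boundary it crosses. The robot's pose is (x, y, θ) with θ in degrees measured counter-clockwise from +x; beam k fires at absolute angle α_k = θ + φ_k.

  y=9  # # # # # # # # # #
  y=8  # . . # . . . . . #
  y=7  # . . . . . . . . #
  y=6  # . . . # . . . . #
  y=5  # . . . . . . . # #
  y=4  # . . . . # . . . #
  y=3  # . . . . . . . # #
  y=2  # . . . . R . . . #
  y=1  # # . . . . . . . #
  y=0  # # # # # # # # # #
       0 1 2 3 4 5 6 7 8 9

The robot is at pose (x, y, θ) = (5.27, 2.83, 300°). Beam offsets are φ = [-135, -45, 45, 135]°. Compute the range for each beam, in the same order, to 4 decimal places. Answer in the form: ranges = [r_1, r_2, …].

beam 1: φ=-135°, α=165°
  direction (-0.9659, 0.2588); cell (5,2); t to first gridline: x 0.2795, y 0.6568 (then +1.0353 / +3.8637)
    (4,2) via x @ 0.2795
    (4,3) via y @ 0.6568
    (3,3) via x @ 1.3148
    (2,3) via x @ 2.3501
    (1,3) via x @ 3.3854
    (0,3) via x @ 4.4206  # hit
  → r_1 = 4.4206
beam 2: φ=-45°, α=255°
  direction (-0.2588, -0.9659); cell (5,2); t to first gridline: x 1.0432, y 0.8593 (then +3.8637 / +1.0353)
    (5,1) via y @ 0.8593
    (4,1) via x @ 1.0432
    (4,0) via y @ 1.8946  # hit
  → r_2 = 1.8946
beam 3: φ=45°, α=345°
  direction (0.9659, -0.2588); cell (5,2); t to first gridline: x 0.7558, y 3.2069 (then +1.0353 / +3.8637)
    (6,2) via x @ 0.7558
    (7,2) via x @ 1.7910
    (8,2) via x @ 2.8263
    (8,1) via y @ 3.2069
    (9,1) via x @ 3.8616  # hit
  → r_3 = 3.8616
beam 4: φ=135°, α=75°
  direction (0.2588, 0.9659); cell (5,2); t to first gridline: x 2.8205, y 0.1760 (then +3.8637 / +1.0353)
    (5,3) via y @ 0.1760
    (5,4) via y @ 1.2113  # hit
  → r_4 = 1.2113

ranges = [4.4206, 1.8946, 3.8616, 1.2113]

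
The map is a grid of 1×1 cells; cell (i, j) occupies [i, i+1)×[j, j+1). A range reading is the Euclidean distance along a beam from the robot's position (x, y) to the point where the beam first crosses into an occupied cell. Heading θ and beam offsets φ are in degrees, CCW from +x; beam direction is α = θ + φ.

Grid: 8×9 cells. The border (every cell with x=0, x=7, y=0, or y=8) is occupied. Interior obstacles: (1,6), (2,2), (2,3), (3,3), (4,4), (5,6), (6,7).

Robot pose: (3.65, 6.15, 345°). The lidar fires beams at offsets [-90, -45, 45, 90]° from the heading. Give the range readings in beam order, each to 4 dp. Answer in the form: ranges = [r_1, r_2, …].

beam 1: φ=-90°, α=255°
  dir = (cos 255°, sin 255°) = (-0.2588, -0.9659); from cell (3,6)
  next x-line at t=2.5114, next y-line at t=0.1553; Δt_x=3.8637, Δt_y=1.0353
    y: enter (3,5) at t=0.1553
    y: enter (3,4) at t=1.1906
    y: enter (3,3) at t=2.2258 ← occupied
  → r_1 = 2.2258
beam 2: φ=-45°, α=300°
  dir = (cos 300°, sin 300°) = (0.5000, -0.8660); from cell (3,6)
  next x-line at t=0.7000, next y-line at t=0.1732; Δt_x=2.0000, Δt_y=1.1547
    y: enter (3,5) at t=0.1732
    x: enter (4,5) at t=0.7000
    y: enter (4,4) at t=1.3279 ← occupied
  → r_2 = 1.3279
beam 3: φ=45°, α=30°
  dir = (cos 30°, sin 30°) = (0.8660, 0.5000); from cell (3,6)
  next x-line at t=0.4041, next y-line at t=1.7000; Δt_x=1.1547, Δt_y=2.0000
    x: enter (4,6) at t=0.4041
    x: enter (5,6) at t=1.5588 ← occupied
  → r_3 = 1.5588
beam 4: φ=90°, α=75°
  dir = (cos 75°, sin 75°) = (0.2588, 0.9659); from cell (3,6)
  next x-line at t=1.3523, next y-line at t=0.8800; Δt_x=3.8637, Δt_y=1.0353
    y: enter (3,7) at t=0.8800
    x: enter (4,7) at t=1.3523
    y: enter (4,8) at t=1.9153 ← occupied
  → r_4 = 1.9153

ranges = [2.2258, 1.3279, 1.5588, 1.9153]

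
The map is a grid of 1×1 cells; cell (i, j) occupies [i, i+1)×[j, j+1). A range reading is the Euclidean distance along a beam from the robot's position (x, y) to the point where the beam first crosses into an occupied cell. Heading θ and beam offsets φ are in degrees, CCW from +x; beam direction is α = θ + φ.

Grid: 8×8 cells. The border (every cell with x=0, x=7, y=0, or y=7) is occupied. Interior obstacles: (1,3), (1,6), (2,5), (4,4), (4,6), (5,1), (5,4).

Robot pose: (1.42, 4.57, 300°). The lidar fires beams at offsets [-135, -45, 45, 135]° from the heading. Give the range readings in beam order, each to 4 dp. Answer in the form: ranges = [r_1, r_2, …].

beam 1: φ=-135°, α=165°
  cosα=-0.9659 sinα=0.2588 | (1,4) | tMaxX 0.4348 tMaxY 1.6614 | tΔX 1.0353 tΔY 3.8637
    t=0.4348 [x] (0,4) — stop
  → r_1 = 0.4348
beam 2: φ=-45°, α=255°
  cosα=-0.2588 sinα=-0.9659 | (1,4) | tMaxX 1.6228 tMaxY 0.5901 | tΔX 3.8637 tΔY 1.0353
    t=0.5901 [y] (1,3) — stop
  → r_2 = 0.5901
beam 3: φ=45°, α=345°
  cosα=0.9659 sinα=-0.2588 | (1,4) | tMaxX 0.6005 tMaxY 2.2023 | tΔX 1.0353 tΔY 3.8637
    t=0.6005 [x] (2,4)
    t=1.6357 [x] (3,4)
    t=2.2023 [y] (3,3)
    t=2.6710 [x] (4,3)
    t=3.7063 [x] (5,3)
    t=4.7416 [x] (6,3)
    t=5.7768 [x] (7,3) — stop
  → r_3 = 5.7768
beam 4: φ=135°, α=75°
  cosα=0.2588 sinα=0.9659 | (1,4) | tMaxX 2.2409 tMaxY 0.4452 | tΔX 3.8637 tΔY 1.0353
    t=0.4452 [y] (1,5)
    t=1.4804 [y] (1,6) — stop
  → r_4 = 1.4804

ranges = [0.4348, 0.5901, 5.7768, 1.4804]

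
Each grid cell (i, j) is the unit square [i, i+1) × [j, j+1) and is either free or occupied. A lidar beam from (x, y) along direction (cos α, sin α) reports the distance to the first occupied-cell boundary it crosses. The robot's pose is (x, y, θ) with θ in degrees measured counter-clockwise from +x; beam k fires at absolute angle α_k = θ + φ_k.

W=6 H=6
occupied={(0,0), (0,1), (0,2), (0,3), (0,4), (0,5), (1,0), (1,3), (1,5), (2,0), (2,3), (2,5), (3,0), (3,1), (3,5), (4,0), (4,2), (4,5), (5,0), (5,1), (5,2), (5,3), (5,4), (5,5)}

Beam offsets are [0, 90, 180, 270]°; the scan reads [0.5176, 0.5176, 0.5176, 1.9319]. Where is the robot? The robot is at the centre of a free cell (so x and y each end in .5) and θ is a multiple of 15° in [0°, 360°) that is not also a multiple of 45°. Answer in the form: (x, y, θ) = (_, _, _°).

Enumerate (i+0.5, j+0.5, θ) over the 12 free cells and 16 admissible headings. For each, cast all 4 beams and compare to the given ranges.
  (3.5, 2.5, 285°): beam 3 = 2.5882 ≠ 0.5176 ✗
  (1.5, 1.5, 150°): beam 1 = 0.5774 ≠ 0.5176 ✗
  (2.5, 4.5, 345°): beam 1 = 2.5882 ≠ 0.5176 ✗
  (3.5, 3.5, 15°): beam 1 = 1.5529 ≠ 0.5176 ✗
  (4.5, 3.5, 75°): beam 1 = 1.5529 ≠ 0.5176 ✗
  …
  (1.5, 4.5, 105°): r_1=0.5176, r_2=0.5176, r_3=0.5176, r_4=1.9319 — all match ✓
Only this pose fits every beam.

(x, y, θ) = (1.5, 4.5, 105°)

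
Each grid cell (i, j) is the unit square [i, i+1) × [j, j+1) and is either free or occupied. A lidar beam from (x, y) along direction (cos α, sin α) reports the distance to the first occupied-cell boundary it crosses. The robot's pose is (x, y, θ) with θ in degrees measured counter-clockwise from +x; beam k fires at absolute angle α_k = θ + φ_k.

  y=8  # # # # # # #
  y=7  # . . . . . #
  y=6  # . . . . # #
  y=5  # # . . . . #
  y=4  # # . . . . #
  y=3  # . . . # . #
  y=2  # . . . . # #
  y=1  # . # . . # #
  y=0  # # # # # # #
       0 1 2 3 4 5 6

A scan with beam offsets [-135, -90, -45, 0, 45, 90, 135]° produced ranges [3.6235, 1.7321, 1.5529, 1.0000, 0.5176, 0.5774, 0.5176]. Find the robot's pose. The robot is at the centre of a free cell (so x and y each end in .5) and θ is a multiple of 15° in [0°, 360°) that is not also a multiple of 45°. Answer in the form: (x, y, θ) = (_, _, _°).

(x, y, θ) = (4.5, 2.5, 300°)

Enumerate (i+0.5, j+0.5, θ) over the 28 free cells and 16 admissible headings. For each, cast all 7 beams and compare to the given ranges.
  (3.5, 2.5, 285°): beam 1 = 2.8868 ≠ 3.6235 ✗
  (3.5, 6.5, 60°): beam 1 = 2.5882 ≠ 3.6235 ✗
  (5.5, 7.5, 330°): beam 1 = 4.6587 ≠ 3.6235 ✗
  (2.5, 5.5, 120°): beam 2 = 2.8868 ≠ 1.7321 ✗
  …
  (4.5, 2.5, 300°): r_1=3.6235, r_2=1.7321, r_3=1.5529, r_4=1.0000, r_5=0.5176, r_6=0.5774, r_7=0.5176 — all match ✓
Only this pose fits every beam.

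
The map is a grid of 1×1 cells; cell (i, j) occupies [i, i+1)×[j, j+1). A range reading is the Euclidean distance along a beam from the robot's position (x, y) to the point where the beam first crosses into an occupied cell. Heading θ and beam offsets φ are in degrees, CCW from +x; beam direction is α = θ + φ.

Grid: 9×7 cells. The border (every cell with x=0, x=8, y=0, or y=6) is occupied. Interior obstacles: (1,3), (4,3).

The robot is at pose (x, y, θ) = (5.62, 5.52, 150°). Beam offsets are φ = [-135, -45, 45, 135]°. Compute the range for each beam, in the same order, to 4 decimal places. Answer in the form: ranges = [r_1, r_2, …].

beam 1: φ=-135°, α=15°
  cosα=0.9659 sinα=0.2588 | (5,5) | tMaxX 0.3934 tMaxY 1.8546 | tΔX 1.0353 tΔY 3.8637
    t=0.3934 [x] (6,5)
    t=1.4287 [x] (7,5)
    t=1.8546 [y] (7,6) — stop
  → r_1 = 1.8546
beam 2: φ=-45°, α=105°
  cosα=-0.2588 sinα=0.9659 | (5,5) | tMaxX 2.3955 tMaxY 0.4969 | tΔX 3.8637 tΔY 1.0353
    t=0.4969 [y] (5,6) — stop
  → r_2 = 0.4969
beam 3: φ=45°, α=195°
  cosα=-0.9659 sinα=-0.2588 | (5,5) | tMaxX 0.6419 tMaxY 2.0091 | tΔX 1.0353 tΔY 3.8637
    t=0.6419 [x] (4,5)
    t=1.6771 [x] (3,5)
    t=2.0091 [y] (3,4)
    t=2.7124 [x] (2,4)
    t=3.7477 [x] (1,4)
    t=4.7830 [x] (0,4) — stop
  → r_3 = 4.7830
beam 4: φ=135°, α=285°
  cosα=0.2588 sinα=-0.9659 | (5,5) | tMaxX 1.4682 tMaxY 0.5383 | tΔX 3.8637 tΔY 1.0353
    t=0.5383 [y] (5,4)
    t=1.4682 [x] (6,4)
    t=1.5736 [y] (6,3)
    t=2.6089 [y] (6,2)
    t=3.6442 [y] (6,1)
    t=4.6794 [y] (6,0) — stop
  → r_4 = 4.6794

ranges = [1.8546, 0.4969, 4.7830, 4.6794]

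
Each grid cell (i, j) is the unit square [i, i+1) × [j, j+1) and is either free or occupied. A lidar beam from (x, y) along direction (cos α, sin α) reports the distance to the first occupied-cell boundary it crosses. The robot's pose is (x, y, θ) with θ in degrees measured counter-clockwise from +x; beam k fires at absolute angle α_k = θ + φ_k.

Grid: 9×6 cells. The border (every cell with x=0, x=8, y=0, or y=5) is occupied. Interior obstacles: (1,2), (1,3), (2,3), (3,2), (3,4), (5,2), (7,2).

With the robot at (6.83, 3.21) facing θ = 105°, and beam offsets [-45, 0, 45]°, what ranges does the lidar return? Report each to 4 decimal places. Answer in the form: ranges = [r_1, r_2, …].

ranges = [2.0669, 1.8531, 3.2678]

beam 1: φ=-45°, α=60°
  direction (0.5000, 0.8660); cell (6,3); t to first gridline: x 0.3400, y 0.9122 (then +2.0000 / +1.1547)
    (7,3) via x @ 0.3400
    (7,4) via y @ 0.9122
    (7,5) via y @ 2.0669  # hit
  → r_1 = 2.0669
beam 2: φ=0°, α=105°
  direction (-0.2588, 0.9659); cell (6,3); t to first gridline: x 3.2069, y 0.8179 (then +3.8637 / +1.0353)
    (6,4) via y @ 0.8179
    (6,5) via y @ 1.8531  # hit
  → r_2 = 1.8531
beam 3: φ=45°, α=150°
  direction (-0.8660, 0.5000); cell (6,3); t to first gridline: x 0.9584, y 1.5800 (then +1.1547 / +2.0000)
    (5,3) via x @ 0.9584
    (5,4) via y @ 1.5800
    (4,4) via x @ 2.1131
    (3,4) via x @ 3.2678  # hit
  → r_3 = 3.2678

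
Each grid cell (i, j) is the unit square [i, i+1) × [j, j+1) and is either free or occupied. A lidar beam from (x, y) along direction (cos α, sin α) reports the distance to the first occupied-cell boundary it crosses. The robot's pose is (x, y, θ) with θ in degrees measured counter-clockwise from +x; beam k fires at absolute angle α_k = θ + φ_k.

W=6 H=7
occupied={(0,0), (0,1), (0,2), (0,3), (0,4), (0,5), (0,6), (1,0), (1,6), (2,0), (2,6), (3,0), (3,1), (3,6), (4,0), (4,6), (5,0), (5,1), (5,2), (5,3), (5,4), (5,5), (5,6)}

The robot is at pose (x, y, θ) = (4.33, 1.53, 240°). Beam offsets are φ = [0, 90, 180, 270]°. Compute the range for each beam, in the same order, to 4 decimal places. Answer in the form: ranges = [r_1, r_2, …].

beam 1: φ=0°, α=240°
  direction (-0.5000, -0.8660); cell (4,1); t to first gridline: x 0.6600, y 0.6120 (then +2.0000 / +1.1547)
    (4,0) via y @ 0.6120  # hit
  → r_1 = 0.6120
beam 2: φ=90°, α=330°
  direction (0.8660, -0.5000); cell (4,1); t to first gridline: x 0.7736, y 1.0600 (then +1.1547 / +2.0000)
    (5,1) via x @ 0.7736  # hit
  → r_2 = 0.7736
beam 3: φ=180°, α=60°
  direction (0.5000, 0.8660); cell (4,1); t to first gridline: x 1.3400, y 0.5427 (then +2.0000 / +1.1547)
    (4,2) via y @ 0.5427
    (5,2) via x @ 1.3400  # hit
  → r_3 = 1.3400
beam 4: φ=270°, α=150°
  direction (-0.8660, 0.5000); cell (4,1); t to first gridline: x 0.3811, y 0.9400 (then +1.1547 / +2.0000)
    (3,1) via x @ 0.3811  # hit
  → r_4 = 0.3811

ranges = [0.6120, 0.7736, 1.3400, 0.3811]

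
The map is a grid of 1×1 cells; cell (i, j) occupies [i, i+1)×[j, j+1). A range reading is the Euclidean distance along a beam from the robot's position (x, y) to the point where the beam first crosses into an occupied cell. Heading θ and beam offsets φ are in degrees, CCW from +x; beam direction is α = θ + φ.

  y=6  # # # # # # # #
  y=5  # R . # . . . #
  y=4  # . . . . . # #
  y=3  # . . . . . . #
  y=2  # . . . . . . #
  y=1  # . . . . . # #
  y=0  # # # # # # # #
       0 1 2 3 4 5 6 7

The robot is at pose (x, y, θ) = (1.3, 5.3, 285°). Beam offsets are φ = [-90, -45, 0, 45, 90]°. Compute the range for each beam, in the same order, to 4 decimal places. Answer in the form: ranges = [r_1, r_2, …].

ranges = [0.3106, 0.6000, 4.4517, 6.5818, 1.7600]

beam 1: φ=-90°, α=195°
  dir = (cos 195°, sin 195°) = (-0.9659, -0.2588); from cell (1,5)
  next x-line at t=0.3106, next y-line at t=1.1591; Δt_x=1.0353, Δt_y=3.8637
    x: enter (0,5) at t=0.3106 ← occupied
  → r_1 = 0.3106
beam 2: φ=-45°, α=240°
  dir = (cos 240°, sin 240°) = (-0.5000, -0.8660); from cell (1,5)
  next x-line at t=0.6000, next y-line at t=0.3464; Δt_x=2.0000, Δt_y=1.1547
    y: enter (1,4) at t=0.3464
    x: enter (0,4) at t=0.6000 ← occupied
  → r_2 = 0.6000
beam 3: φ=0°, α=285°
  dir = (cos 285°, sin 285°) = (0.2588, -0.9659); from cell (1,5)
  next x-line at t=2.7046, next y-line at t=0.3106; Δt_x=3.8637, Δt_y=1.0353
    y: enter (1,4) at t=0.3106
    y: enter (1,3) at t=1.3459
    y: enter (1,2) at t=2.3811
    x: enter (2,2) at t=2.7046
    y: enter (2,1) at t=3.4164
    y: enter (2,0) at t=4.4517 ← occupied
  → r_3 = 4.4517
beam 4: φ=45°, α=330°
  dir = (cos 330°, sin 330°) = (0.8660, -0.5000); from cell (1,5)
  next x-line at t=0.8083, next y-line at t=0.6000; Δt_x=1.1547, Δt_y=2.0000
    y: enter (1,4) at t=0.6000
    x: enter (2,4) at t=0.8083
    x: enter (3,4) at t=1.9630
    y: enter (3,3) at t=2.6000
    x: enter (4,3) at t=3.1177
    x: enter (5,3) at t=4.2724
    y: enter (5,2) at t=4.6000
    x: enter (6,2) at t=5.4271
    x: enter (7,2) at t=6.5818 ← occupied
  → r_4 = 6.5818
beam 5: φ=90°, α=15°
  dir = (cos 15°, sin 15°) = (0.9659, 0.2588); from cell (1,5)
  next x-line at t=0.7247, next y-line at t=2.7046; Δt_x=1.0353, Δt_y=3.8637
    x: enter (2,5) at t=0.7247
    x: enter (3,5) at t=1.7600 ← occupied
  → r_5 = 1.7600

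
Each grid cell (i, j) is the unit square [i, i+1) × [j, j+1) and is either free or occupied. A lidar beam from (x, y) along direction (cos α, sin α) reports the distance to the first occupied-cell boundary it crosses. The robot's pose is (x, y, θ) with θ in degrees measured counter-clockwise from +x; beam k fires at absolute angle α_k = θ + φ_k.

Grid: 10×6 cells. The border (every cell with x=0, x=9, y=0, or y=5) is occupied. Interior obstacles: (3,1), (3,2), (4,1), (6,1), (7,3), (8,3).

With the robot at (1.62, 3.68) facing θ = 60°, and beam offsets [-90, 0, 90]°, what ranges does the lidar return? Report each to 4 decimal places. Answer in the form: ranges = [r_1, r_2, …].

ranges = [1.5935, 1.5242, 0.7159]

beam 1: φ=-90°, α=330°
  dir = (cos 330°, sin 330°) = (0.8660, -0.5000); from cell (1,3)
  next x-line at t=0.4388, next y-line at t=1.3600; Δt_x=1.1547, Δt_y=2.0000
    x: enter (2,3) at t=0.4388
    y: enter (2,2) at t=1.3600
    x: enter (3,2) at t=1.5935 ← occupied
  → r_1 = 1.5935
beam 2: φ=0°, α=60°
  dir = (cos 60°, sin 60°) = (0.5000, 0.8660); from cell (1,3)
  next x-line at t=0.7600, next y-line at t=0.3695; Δt_x=2.0000, Δt_y=1.1547
    y: enter (1,4) at t=0.3695
    x: enter (2,4) at t=0.7600
    y: enter (2,5) at t=1.5242 ← occupied
  → r_2 = 1.5242
beam 3: φ=90°, α=150°
  dir = (cos 150°, sin 150°) = (-0.8660, 0.5000); from cell (1,3)
  next x-line at t=0.7159, next y-line at t=0.6400; Δt_x=1.1547, Δt_y=2.0000
    y: enter (1,4) at t=0.6400
    x: enter (0,4) at t=0.7159 ← occupied
  → r_3 = 0.7159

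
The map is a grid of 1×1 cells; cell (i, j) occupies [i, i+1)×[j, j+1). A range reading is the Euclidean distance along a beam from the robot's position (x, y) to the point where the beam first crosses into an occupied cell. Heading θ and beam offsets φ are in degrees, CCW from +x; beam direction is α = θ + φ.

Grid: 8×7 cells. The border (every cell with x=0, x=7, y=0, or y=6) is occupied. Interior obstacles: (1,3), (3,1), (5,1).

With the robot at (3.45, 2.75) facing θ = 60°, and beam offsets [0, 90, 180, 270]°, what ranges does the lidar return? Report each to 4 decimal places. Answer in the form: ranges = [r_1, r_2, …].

beam 1: φ=0°, α=60°
  direction (0.5000, 0.8660); cell (3,2); t to first gridline: x 1.1000, y 0.2887 (then +2.0000 / +1.1547)
    (3,3) via y @ 0.2887
    (4,3) via x @ 1.1000
    (4,4) via y @ 1.4434
    (4,5) via y @ 2.5981
    (5,5) via x @ 3.1000
    (5,6) via y @ 3.7528  # hit
  → r_1 = 3.7528
beam 2: φ=90°, α=150°
  direction (-0.8660, 0.5000); cell (3,2); t to first gridline: x 0.5196, y 0.5000 (then +1.1547 / +2.0000)
    (3,3) via y @ 0.5000
    (2,3) via x @ 0.5196
    (1,3) via x @ 1.6743  # hit
  → r_2 = 1.6743
beam 3: φ=180°, α=240°
  direction (-0.5000, -0.8660); cell (3,2); t to first gridline: x 0.9000, y 0.8660 (then +2.0000 / +1.1547)
    (3,1) via y @ 0.8660  # hit
  → r_3 = 0.8660
beam 4: φ=270°, α=330°
  direction (0.8660, -0.5000); cell (3,2); t to first gridline: x 0.6351, y 1.5000 (then +1.1547 / +2.0000)
    (4,2) via x @ 0.6351
    (4,1) via y @ 1.5000
    (5,1) via x @ 1.7898  # hit
  → r_4 = 1.7898

ranges = [3.7528, 1.6743, 0.8660, 1.7898]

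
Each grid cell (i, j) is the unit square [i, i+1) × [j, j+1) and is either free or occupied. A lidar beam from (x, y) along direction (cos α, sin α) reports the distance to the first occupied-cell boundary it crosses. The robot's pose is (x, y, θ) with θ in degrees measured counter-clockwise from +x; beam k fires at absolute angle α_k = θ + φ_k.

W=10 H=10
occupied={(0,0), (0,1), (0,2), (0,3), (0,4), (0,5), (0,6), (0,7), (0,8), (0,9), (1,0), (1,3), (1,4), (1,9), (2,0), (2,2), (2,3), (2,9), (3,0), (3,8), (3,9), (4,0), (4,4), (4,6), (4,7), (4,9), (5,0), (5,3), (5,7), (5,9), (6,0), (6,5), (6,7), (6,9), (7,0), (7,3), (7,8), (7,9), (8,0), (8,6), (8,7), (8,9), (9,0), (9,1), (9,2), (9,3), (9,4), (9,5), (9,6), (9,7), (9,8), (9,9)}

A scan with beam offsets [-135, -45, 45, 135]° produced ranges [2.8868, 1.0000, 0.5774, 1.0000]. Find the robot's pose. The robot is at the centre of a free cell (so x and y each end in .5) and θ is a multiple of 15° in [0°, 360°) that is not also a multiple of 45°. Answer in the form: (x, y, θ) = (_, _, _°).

(x, y, θ) = (3.5, 1.5, 195°)

The pose lattice has 48·16 = 768 candidates. Test each by forward raycasting.
  (6.5, 6.5, 345°): beam 1 = 5.0000 ≠ 2.8868 ✗
  (2.5, 4.5, 285°): beam 1 = 0.5774 ≠ 2.8868 ✗
  (3.5, 7.5, 300°): beam 1 = 2.5882 ≠ 2.8868 ✗
  …
  (3.5, 1.5, 195°): r_1=2.8868, r_2=1.0000, r_3=0.5774, r_4=1.0000 — all match ✓
Only this pose fits every beam.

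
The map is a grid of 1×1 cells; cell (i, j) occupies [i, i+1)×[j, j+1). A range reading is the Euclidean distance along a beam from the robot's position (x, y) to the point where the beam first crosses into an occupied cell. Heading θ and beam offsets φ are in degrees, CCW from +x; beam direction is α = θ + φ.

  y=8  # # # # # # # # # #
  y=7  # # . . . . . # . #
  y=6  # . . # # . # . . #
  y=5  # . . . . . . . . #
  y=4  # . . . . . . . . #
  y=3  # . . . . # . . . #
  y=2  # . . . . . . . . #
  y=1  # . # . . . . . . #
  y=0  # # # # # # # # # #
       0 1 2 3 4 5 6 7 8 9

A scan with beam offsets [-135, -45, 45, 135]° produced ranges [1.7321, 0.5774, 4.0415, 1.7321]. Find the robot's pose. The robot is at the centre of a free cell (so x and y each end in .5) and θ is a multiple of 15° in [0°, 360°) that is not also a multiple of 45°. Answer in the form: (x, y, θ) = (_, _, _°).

Candidates: 49 free-cell centres × 16 headings = 784 poses. Raycast each; keep the one whose scan matches to 4 dp.
  (7.5, 2.5, 330°): beam 1 = 4.6587 ≠ 1.7321 ✗
  (8.5, 7.5, 120°): beam 1 = 0.5176 ≠ 1.7321 ✗
  (5.5, 7.5, 60°): beam 1 = 6.7293 ≠ 1.7321 ✗
  (7.5, 1.5, 75°): beam 1 = 0.5774 ≠ 1.7321 ✗
  …
  (4.5, 5.5, 165°): r_1=1.7321, r_2=0.5774, r_3=4.0415, r_4=1.7321 — all match ✓
Only this pose fits every beam.

(x, y, θ) = (4.5, 5.5, 165°)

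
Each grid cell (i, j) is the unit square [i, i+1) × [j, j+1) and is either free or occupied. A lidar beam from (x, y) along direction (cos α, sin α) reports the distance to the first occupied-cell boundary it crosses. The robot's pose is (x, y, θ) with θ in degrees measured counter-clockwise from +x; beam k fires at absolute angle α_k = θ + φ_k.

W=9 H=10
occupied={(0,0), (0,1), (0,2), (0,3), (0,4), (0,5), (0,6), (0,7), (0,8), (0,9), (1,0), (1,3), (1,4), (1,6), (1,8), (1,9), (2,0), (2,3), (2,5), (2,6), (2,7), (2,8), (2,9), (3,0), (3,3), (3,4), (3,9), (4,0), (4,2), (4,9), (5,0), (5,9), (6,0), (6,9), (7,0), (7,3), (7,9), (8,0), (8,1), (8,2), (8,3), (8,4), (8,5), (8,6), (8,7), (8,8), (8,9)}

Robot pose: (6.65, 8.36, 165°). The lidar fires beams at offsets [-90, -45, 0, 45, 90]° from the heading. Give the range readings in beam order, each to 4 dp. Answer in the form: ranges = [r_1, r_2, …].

beam 1: φ=-90°, α=75°
  dir = (cos 75°, sin 75°) = (0.2588, 0.9659); from cell (6,8)
  next x-line at t=1.3523, next y-line at t=0.6626; Δt_x=3.8637, Δt_y=1.0353
    y: enter (6,9) at t=0.6626 ← occupied
  → r_1 = 0.6626
beam 2: φ=-45°, α=120°
  dir = (cos 120°, sin 120°) = (-0.5000, 0.8660); from cell (6,8)
  next x-line at t=1.3000, next y-line at t=0.7390; Δt_x=2.0000, Δt_y=1.1547
    y: enter (6,9) at t=0.7390 ← occupied
  → r_2 = 0.7390
beam 3: φ=0°, α=165°
  dir = (cos 165°, sin 165°) = (-0.9659, 0.2588); from cell (6,8)
  next x-line at t=0.6729, next y-line at t=2.4728; Δt_x=1.0353, Δt_y=3.8637
    x: enter (5,8) at t=0.6729
    x: enter (4,8) at t=1.7082
    y: enter (4,9) at t=2.4728 ← occupied
  → r_3 = 2.4728
beam 4: φ=45°, α=210°
  dir = (cos 210°, sin 210°) = (-0.8660, -0.5000); from cell (6,8)
  next x-line at t=0.7506, next y-line at t=0.7200; Δt_x=1.1547, Δt_y=2.0000
    y: enter (6,7) at t=0.7200
    x: enter (5,7) at t=0.7506
    x: enter (4,7) at t=1.9053
    y: enter (4,6) at t=2.7200
    x: enter (3,6) at t=3.0600
    x: enter (2,6) at t=4.2147 ← occupied
  → r_4 = 4.2147
beam 5: φ=90°, α=255°
  dir = (cos 255°, sin 255°) = (-0.2588, -0.9659); from cell (6,8)
  next x-line at t=2.5114, next y-line at t=0.3727; Δt_x=3.8637, Δt_y=1.0353
    y: enter (6,7) at t=0.3727
    y: enter (6,6) at t=1.4080
    y: enter (6,5) at t=2.4433
    x: enter (5,5) at t=2.5114
    y: enter (5,4) at t=3.4785
    y: enter (5,3) at t=4.5138
    y: enter (5,2) at t=5.5491
    x: enter (4,2) at t=6.3751 ← occupied
  → r_5 = 6.3751

ranges = [0.6626, 0.7390, 2.4728, 4.2147, 6.3751]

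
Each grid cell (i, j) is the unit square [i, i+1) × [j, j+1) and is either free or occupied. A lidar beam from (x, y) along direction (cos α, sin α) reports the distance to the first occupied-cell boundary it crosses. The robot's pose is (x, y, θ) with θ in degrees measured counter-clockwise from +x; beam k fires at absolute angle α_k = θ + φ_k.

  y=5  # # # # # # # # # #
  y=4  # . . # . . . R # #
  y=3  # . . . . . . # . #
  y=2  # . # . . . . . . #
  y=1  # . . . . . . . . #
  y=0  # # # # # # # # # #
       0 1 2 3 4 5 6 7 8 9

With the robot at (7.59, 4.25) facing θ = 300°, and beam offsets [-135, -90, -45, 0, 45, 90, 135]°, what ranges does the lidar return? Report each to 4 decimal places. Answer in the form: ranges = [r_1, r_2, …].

ranges = [2.8978, 0.5000, 0.2588, 0.2887, 0.4245, 0.4734, 0.7765]

beam 1: φ=-135°, α=165°
  cosα=-0.9659 sinα=0.2588 | (7,4) | tMaxX 0.6108 tMaxY 2.8978 | tΔX 1.0353 tΔY 3.8637
    t=0.6108 [x] (6,4)
    t=1.6461 [x] (5,4)
    t=2.6814 [x] (4,4)
    t=2.8978 [y] (4,5) — stop
  → r_1 = 2.8978
beam 2: φ=-90°, α=210°
  cosα=-0.8660 sinα=-0.5000 | (7,4) | tMaxX 0.6813 tMaxY 0.5000 | tΔX 1.1547 tΔY 2.0000
    t=0.5000 [y] (7,3) — stop
  → r_2 = 0.5000
beam 3: φ=-45°, α=255°
  cosα=-0.2588 sinα=-0.9659 | (7,4) | tMaxX 2.2796 tMaxY 0.2588 | tΔX 3.8637 tΔY 1.0353
    t=0.2588 [y] (7,3) — stop
  → r_3 = 0.2588
beam 4: φ=0°, α=300°
  cosα=0.5000 sinα=-0.8660 | (7,4) | tMaxX 0.8200 tMaxY 0.2887 | tΔX 2.0000 tΔY 1.1547
    t=0.2887 [y] (7,3) — stop
  → r_4 = 0.2887
beam 5: φ=45°, α=345°
  cosα=0.9659 sinα=-0.2588 | (7,4) | tMaxX 0.4245 tMaxY 0.9659 | tΔX 1.0353 tΔY 3.8637
    t=0.4245 [x] (8,4) — stop
  → r_5 = 0.4245
beam 6: φ=90°, α=30°
  cosα=0.8660 sinα=0.5000 | (7,4) | tMaxX 0.4734 tMaxY 1.5000 | tΔX 1.1547 tΔY 2.0000
    t=0.4734 [x] (8,4) — stop
  → r_6 = 0.4734
beam 7: φ=135°, α=75°
  cosα=0.2588 sinα=0.9659 | (7,4) | tMaxX 1.5841 tMaxY 0.7765 | tΔX 3.8637 tΔY 1.0353
    t=0.7765 [y] (7,5) — stop
  → r_7 = 0.7765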